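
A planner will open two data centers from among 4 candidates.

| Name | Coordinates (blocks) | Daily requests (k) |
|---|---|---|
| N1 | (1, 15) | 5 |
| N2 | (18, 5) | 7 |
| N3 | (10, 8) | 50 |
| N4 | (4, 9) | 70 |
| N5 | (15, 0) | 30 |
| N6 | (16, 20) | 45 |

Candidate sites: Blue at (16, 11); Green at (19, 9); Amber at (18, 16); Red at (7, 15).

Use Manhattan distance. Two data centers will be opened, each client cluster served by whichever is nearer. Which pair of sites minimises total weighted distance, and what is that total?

Evaluate every pair (each demand assigned to the nearer of the two):
  {Blue, Red}: total = 1931
  {Amber, Red}: total = 2077
  {Blue, Amber}: total = 2206
  {Green, Red}: total = 2215
  {Blue, Green}: total = 2325
  {Green, Amber}: total = 2335
Best pair: {Blue, Red} with total 1931.

{Blue, Red}, total 1931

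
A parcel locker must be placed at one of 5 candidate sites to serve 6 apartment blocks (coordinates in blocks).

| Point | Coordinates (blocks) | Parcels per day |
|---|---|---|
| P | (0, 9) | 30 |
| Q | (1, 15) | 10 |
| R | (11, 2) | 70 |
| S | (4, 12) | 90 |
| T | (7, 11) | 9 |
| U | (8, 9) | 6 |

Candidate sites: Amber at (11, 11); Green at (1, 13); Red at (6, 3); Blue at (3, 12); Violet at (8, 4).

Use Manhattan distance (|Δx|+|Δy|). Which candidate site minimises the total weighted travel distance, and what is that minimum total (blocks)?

Blue, total 1673 blocks

Total weighted distance at each candidate:
  Amber (11, 11): total = 1946
  Green (1, 13): total = 2138
  Red (6, 3): total = 2069
  Blue (3, 12): total = 1673
  Violet (8, 4): total = 2102
Minimum is at Blue with total 1673 blocks.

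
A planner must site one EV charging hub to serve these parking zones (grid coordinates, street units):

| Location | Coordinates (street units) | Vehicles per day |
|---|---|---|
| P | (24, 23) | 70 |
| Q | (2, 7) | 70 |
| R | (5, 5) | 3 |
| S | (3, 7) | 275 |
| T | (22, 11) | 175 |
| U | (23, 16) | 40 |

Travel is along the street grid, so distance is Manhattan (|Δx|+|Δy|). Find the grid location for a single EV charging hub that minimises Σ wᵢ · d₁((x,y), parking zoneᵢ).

(3, 7)

Manhattan distance separates: Σwᵢ(|x−xᵢ|+|y−yᵢ|) = Σwᵢ|x−xᵢ| + Σwᵢ|y−yᵢ|, so x and y are optimised independently as 1-D weighted medians.
Total weight W = 633; half = 316.5.
x-coordinate, sorted with cumulative weight:
  x=2 (Q, w=70) cum 70
  x=3 (S, w=275) cum 345  ← median
  x=5 (R, w=3) cum 348
  x=22 (T, w=175) cum 523
  x=23 (U, w=40) cum 563
  x=24 (P, w=70) cum 633
⇒ x* = 3
y-coordinate, sorted with cumulative weight:
  y=5 (R, w=3) cum 3
  y=7 (Q, w=70) cum 73
  y=7 (S, w=275) cum 348  ← median
  y=11 (T, w=175) cum 523
  y=16 (U, w=40) cum 563
  y=23 (P, w=70) cum 633
⇒ y* = 7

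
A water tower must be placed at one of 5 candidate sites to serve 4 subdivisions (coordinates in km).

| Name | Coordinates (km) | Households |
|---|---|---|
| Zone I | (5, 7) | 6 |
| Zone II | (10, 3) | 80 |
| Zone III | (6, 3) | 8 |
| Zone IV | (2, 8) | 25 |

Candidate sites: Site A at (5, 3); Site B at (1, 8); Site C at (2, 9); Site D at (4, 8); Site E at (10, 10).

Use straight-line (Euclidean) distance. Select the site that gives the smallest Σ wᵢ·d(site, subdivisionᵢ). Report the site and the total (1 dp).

Total weighted distance at each candidate:
  Site A (5, 3): total = 577.8
  Site B (1, 8): total = 930.0
  Site C (2, 9): total = 904.3
  Site D (4, 8): total = 726.4
  Site E (10, 10): total = 865.6
Minimum is at Site A with total 577.8 km.

Site A, total 577.8 km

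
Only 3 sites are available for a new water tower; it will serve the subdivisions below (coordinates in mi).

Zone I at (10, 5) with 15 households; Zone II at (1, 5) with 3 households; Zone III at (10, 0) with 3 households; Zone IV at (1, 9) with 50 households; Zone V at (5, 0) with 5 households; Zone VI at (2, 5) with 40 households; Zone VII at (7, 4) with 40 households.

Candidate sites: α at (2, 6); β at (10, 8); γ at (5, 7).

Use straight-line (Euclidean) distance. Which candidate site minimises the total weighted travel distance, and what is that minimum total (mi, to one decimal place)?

Total weighted distance at each candidate:
  α (2, 6): total = 602.2
  β (10, 8): total = 1139.2
  γ (5, 7): total = 667.1
Minimum is at α with total 602.2 mi.

α, total 602.2 mi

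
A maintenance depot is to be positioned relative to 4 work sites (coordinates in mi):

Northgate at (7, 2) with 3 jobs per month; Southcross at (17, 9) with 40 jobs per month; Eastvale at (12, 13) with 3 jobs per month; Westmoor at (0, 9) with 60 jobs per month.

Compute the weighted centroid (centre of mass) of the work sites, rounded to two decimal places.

(6.95, 8.92)

The minimiser of Σwᵢ‖p−pᵢ‖² is the weighted centroid p* = (Σwᵢpᵢ)/(Σwᵢ).
Σwᵢ = 106.
Σwᵢxᵢ = 3·7 + 40·17 + 3·12 + 60·0 = 737.
Σwᵢyᵢ = 3·2 + 40·9 + 3·13 + 60·9 = 945.
x* = 737/106 = 6.95, y* = 945/106 = 8.92.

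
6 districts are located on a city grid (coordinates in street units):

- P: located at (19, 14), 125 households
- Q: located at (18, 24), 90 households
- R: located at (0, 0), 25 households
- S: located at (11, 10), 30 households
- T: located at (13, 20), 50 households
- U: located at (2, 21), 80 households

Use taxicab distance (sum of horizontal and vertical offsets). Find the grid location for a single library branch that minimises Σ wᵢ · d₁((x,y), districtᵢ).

(18, 20)

Manhattan distance separates: Σwᵢ(|x−xᵢ|+|y−yᵢ|) = Σwᵢ|x−xᵢ| + Σwᵢ|y−yᵢ|, so x and y are optimised independently as 1-D weighted medians.
Total weight W = 400; half = 200.
x-coordinate, sorted with cumulative weight:
  x=0 (R, w=25) cum 25
  x=2 (U, w=80) cum 105
  x=11 (S, w=30) cum 135
  x=13 (T, w=50) cum 185
  x=18 (Q, w=90) cum 275  ← median
  x=19 (P, w=125) cum 400
⇒ x* = 18
y-coordinate, sorted with cumulative weight:
  y=0 (R, w=25) cum 25
  y=10 (S, w=30) cum 55
  y=14 (P, w=125) cum 180
  y=20 (T, w=50) cum 230  ← median
  y=21 (U, w=80) cum 310
  y=24 (Q, w=90) cum 400
⇒ y* = 20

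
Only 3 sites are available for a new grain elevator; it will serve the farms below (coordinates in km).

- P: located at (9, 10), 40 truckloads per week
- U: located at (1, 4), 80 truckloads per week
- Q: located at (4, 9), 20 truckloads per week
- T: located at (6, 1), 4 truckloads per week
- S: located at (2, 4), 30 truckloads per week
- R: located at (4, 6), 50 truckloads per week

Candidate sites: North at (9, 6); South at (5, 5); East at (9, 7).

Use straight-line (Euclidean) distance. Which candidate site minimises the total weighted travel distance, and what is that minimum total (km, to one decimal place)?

South, total 850.5 km

Total weighted distance at each candidate:
  North (9, 6): total = 1428.0
  South (5, 5): total = 850.5
  East (9, 7): total = 1421.5
Minimum is at South with total 850.5 km.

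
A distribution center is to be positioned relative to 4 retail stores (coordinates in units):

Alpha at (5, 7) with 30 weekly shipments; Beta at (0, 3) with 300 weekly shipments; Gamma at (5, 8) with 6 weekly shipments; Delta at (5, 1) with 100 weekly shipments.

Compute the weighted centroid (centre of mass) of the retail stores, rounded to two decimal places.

(1.56, 2.89)

The minimiser of Σwᵢ‖p−pᵢ‖² is the weighted centroid p* = (Σwᵢpᵢ)/(Σwᵢ).
Σwᵢ = 436.
Σwᵢxᵢ = 30·5 + 300·0 + 6·5 + 100·5 = 680.
Σwᵢyᵢ = 30·7 + 300·3 + 6·8 + 100·1 = 1258.
x* = 680/436 = 1.56, y* = 1258/436 = 2.89.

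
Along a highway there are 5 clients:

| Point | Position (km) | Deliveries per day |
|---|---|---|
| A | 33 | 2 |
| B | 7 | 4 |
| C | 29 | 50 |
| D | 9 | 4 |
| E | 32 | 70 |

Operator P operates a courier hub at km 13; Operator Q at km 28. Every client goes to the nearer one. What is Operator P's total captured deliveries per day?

8

The indifferent point is the midpoint (13+28)/2 = 20.5; clients left of it (closer to Operator P at 13) go to Operator P, those right go to Operator Q.
  B at 7 (w=4) → Operator P
  D at 9 (w=4) → Operator P
  C at 29 (w=50) → Operator Q
  E at 32 (w=70) → Operator Q
  A at 33 (w=2) → Operator Q
Operator P captures 8; Operator Q captures 122.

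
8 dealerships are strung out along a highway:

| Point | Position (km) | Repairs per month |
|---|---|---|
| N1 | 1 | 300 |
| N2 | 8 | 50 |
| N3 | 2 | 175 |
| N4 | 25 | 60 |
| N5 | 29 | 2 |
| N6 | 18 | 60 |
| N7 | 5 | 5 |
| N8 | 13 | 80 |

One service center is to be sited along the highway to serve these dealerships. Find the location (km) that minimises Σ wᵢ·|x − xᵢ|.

x = 2

For a sum of weighted absolute distances on a line, the optimum is the weighted median (not the mean). Total weight W = 732; half-weight = 366.
Sort by position and accumulate weight:
  km 1 (N1, w=300) → cum 300
  km 2 (N3, w=175) → cum 475  ≥ 366 → median here
  km 5 (N7, w=5) → cum 480
  km 8 (N2, w=50) → cum 530
  km 13 (N8, w=80) → cum 610
  km 18 (N6, w=60) → cum 670
  km 25 (N4, w=60) → cum 730
  km 29 (N5, w=2) → cum 732
Optimal location: km 2.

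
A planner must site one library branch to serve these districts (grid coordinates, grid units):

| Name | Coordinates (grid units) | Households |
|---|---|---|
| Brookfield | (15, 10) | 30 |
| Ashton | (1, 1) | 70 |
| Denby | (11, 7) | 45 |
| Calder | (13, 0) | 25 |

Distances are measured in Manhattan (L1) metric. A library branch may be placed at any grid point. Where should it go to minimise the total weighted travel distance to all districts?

(11, 1)

Manhattan distance separates: Σwᵢ(|x−xᵢ|+|y−yᵢ|) = Σwᵢ|x−xᵢ| + Σwᵢ|y−yᵢ|, so x and y are optimised independently as 1-D weighted medians.
Total weight W = 170; half = 85.
x-coordinate, sorted with cumulative weight:
  x=1 (Ashton, w=70) cum 70
  x=11 (Denby, w=45) cum 115  ← median
  x=13 (Calder, w=25) cum 140
  x=15 (Brookfield, w=30) cum 170
⇒ x* = 11
y-coordinate, sorted with cumulative weight:
  y=0 (Calder, w=25) cum 25
  y=1 (Ashton, w=70) cum 95  ← median
  y=7 (Denby, w=45) cum 140
  y=10 (Brookfield, w=30) cum 170
⇒ y* = 1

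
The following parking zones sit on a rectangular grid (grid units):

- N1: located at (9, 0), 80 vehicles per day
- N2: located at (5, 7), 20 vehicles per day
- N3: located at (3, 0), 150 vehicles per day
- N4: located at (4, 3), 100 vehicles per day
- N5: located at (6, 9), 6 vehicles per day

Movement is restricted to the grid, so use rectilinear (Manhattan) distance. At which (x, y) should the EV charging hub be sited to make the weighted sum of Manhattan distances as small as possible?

Manhattan distance separates: Σwᵢ(|x−xᵢ|+|y−yᵢ|) = Σwᵢ|x−xᵢ| + Σwᵢ|y−yᵢ|, so x and y are optimised independently as 1-D weighted medians.
Total weight W = 356; half = 178.
x-coordinate, sorted with cumulative weight:
  x=3 (N3, w=150) cum 150
  x=4 (N4, w=100) cum 250  ← median
  x=5 (N2, w=20) cum 270
  x=6 (N5, w=6) cum 276
  x=9 (N1, w=80) cum 356
⇒ x* = 4
y-coordinate, sorted with cumulative weight:
  y=0 (N1, w=80) cum 80
  y=0 (N3, w=150) cum 230  ← median
  y=3 (N4, w=100) cum 330
  y=7 (N2, w=20) cum 350
  y=9 (N5, w=6) cum 356
⇒ y* = 0

(4, 0)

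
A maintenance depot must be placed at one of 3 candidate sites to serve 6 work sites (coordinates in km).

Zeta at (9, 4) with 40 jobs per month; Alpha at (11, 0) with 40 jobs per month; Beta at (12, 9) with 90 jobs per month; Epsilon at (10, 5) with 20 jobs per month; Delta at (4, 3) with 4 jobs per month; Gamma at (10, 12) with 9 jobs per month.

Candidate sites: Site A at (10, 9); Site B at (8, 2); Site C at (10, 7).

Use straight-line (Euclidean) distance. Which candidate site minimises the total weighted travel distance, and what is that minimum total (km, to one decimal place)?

Total weighted distance at each candidate:
  Site A (10, 9): total = 887.1
  Site B (8, 2): total = 1139.7
  Site C (10, 7): total = 777.7
Minimum is at Site C with total 777.7 km.

Site C, total 777.7 km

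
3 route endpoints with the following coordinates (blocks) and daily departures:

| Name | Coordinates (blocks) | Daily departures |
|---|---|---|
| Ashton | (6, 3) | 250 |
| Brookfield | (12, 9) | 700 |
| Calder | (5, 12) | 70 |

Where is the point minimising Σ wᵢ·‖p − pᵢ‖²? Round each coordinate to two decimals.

(10.05, 7.74)

The minimiser of Σwᵢ‖p−pᵢ‖² is the weighted centroid p* = (Σwᵢpᵢ)/(Σwᵢ).
Σwᵢ = 1020.
Σwᵢxᵢ = 250·6 + 700·12 + 70·5 = 10250.
Σwᵢyᵢ = 250·3 + 700·9 + 70·12 = 7890.
x* = 10250/1020 = 10.05, y* = 7890/1020 = 7.74.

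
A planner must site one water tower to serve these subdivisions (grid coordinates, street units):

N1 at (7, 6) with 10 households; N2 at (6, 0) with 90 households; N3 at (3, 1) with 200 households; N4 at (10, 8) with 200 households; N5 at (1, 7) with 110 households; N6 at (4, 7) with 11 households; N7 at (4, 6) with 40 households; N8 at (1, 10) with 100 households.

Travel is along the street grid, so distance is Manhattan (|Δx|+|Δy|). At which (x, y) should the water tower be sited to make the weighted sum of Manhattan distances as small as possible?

Manhattan distance separates: Σwᵢ(|x−xᵢ|+|y−yᵢ|) = Σwᵢ|x−xᵢ| + Σwᵢ|y−yᵢ|, so x and y are optimised independently as 1-D weighted medians.
Total weight W = 761; half = 380.5.
x-coordinate, sorted with cumulative weight:
  x=1 (N5, w=110) cum 110
  x=1 (N8, w=100) cum 210
  x=3 (N3, w=200) cum 410  ← median
  x=4 (N6, w=11) cum 421
  x=4 (N7, w=40) cum 461
  x=6 (N2, w=90) cum 551
  x=7 (N1, w=10) cum 561
  x=10 (N4, w=200) cum 761
⇒ x* = 3
y-coordinate, sorted with cumulative weight:
  y=0 (N2, w=90) cum 90
  y=1 (N3, w=200) cum 290
  y=6 (N1, w=10) cum 300
  y=6 (N7, w=40) cum 340
  y=7 (N5, w=110) cum 450  ← median
  y=7 (N6, w=11) cum 461
  y=8 (N4, w=200) cum 661
  y=10 (N8, w=100) cum 761
⇒ y* = 7

(3, 7)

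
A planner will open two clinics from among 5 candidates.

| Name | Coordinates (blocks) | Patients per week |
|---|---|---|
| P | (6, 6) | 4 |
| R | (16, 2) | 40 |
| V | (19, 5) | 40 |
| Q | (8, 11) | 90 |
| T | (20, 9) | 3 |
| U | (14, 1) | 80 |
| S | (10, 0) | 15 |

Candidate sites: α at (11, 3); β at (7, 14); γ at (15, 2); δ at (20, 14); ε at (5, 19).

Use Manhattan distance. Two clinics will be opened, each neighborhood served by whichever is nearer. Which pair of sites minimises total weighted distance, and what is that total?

{β, γ}, total 1017

Evaluate every pair (each demand assigned to the nearer of the two):
  {β, γ}: total = 1017
  {α, β}: total = 1537
  {α, γ}: total = 1598
  {γ, ε}: total = 1663
  {γ, δ}: total = 2002
  {α, δ}: total = 2137
  {α, ε}: total = 2167
  {β, δ}: total = 3226
  {δ, ε}: total = 3981
  {β, ε}: total = 3985
Best pair: {β, γ} with total 1017.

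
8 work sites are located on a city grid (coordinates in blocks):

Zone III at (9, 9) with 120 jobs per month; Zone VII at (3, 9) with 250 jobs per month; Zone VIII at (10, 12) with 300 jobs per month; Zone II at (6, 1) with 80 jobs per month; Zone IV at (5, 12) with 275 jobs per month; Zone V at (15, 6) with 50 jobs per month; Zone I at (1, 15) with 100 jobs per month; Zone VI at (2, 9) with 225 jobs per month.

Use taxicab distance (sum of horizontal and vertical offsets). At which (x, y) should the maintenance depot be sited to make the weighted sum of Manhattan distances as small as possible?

(5, 9)

Manhattan distance separates: Σwᵢ(|x−xᵢ|+|y−yᵢ|) = Σwᵢ|x−xᵢ| + Σwᵢ|y−yᵢ|, so x and y are optimised independently as 1-D weighted medians.
Total weight W = 1400; half = 700.
x-coordinate, sorted with cumulative weight:
  x=1 (Zone I, w=100) cum 100
  x=2 (Zone VI, w=225) cum 325
  x=3 (Zone VII, w=250) cum 575
  x=5 (Zone IV, w=275) cum 850  ← median
  x=6 (Zone II, w=80) cum 930
  x=9 (Zone III, w=120) cum 1050
  x=10 (Zone VIII, w=300) cum 1350
  x=15 (Zone V, w=50) cum 1400
⇒ x* = 5
y-coordinate, sorted with cumulative weight:
  y=1 (Zone II, w=80) cum 80
  y=6 (Zone V, w=50) cum 130
  y=9 (Zone III, w=120) cum 250
  y=9 (Zone VII, w=250) cum 500
  y=9 (Zone VI, w=225) cum 725  ← median
  y=12 (Zone VIII, w=300) cum 1025
  y=12 (Zone IV, w=275) cum 1300
  y=15 (Zone I, w=100) cum 1400
⇒ y* = 9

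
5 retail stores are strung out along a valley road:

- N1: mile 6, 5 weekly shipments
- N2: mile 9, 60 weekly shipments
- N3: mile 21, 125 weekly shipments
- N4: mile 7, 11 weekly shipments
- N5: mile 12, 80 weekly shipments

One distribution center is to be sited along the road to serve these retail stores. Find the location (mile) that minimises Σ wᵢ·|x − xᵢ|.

For a sum of weighted absolute distances on a line, the optimum is the weighted median (not the mean). Total weight W = 281; half-weight = 140.5.
Sort by position and accumulate weight:
  mile 6 (N1, w=5) → cum 5
  mile 7 (N4, w=11) → cum 16
  mile 9 (N2, w=60) → cum 76
  mile 12 (N5, w=80) → cum 156  ≥ 140.5 → median here
  mile 21 (N3, w=125) → cum 281
Optimal location: mile 12.

x = 12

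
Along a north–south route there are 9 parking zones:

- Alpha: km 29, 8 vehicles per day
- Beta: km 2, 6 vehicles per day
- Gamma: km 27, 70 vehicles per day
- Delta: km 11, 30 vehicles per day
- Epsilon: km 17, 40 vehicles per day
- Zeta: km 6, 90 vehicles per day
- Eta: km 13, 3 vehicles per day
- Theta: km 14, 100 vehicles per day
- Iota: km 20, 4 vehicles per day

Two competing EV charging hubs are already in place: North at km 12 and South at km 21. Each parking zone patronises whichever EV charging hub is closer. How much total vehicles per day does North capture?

The indifferent point is the midpoint (12+21)/2 = 16.5; parking zones left of it (closer to North at 12) go to North, those right go to South.
  Beta at 2 (w=6) → North
  Zeta at 6 (w=90) → North
  Delta at 11 (w=30) → North
  Eta at 13 (w=3) → North
  Theta at 14 (w=100) → North
  Epsilon at 17 (w=40) → South
  Iota at 20 (w=4) → South
  Gamma at 27 (w=70) → South
  Alpha at 29 (w=8) → South
North captures 229; South captures 122.

229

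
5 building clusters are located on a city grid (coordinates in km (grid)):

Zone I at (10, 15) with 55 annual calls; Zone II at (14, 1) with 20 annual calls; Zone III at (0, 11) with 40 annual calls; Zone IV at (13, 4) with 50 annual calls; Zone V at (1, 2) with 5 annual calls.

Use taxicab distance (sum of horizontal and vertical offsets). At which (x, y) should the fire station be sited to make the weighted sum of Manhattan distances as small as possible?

Manhattan distance separates: Σwᵢ(|x−xᵢ|+|y−yᵢ|) = Σwᵢ|x−xᵢ| + Σwᵢ|y−yᵢ|, so x and y are optimised independently as 1-D weighted medians.
Total weight W = 170; half = 85.
x-coordinate, sorted with cumulative weight:
  x=0 (Zone III, w=40) cum 40
  x=1 (Zone V, w=5) cum 45
  x=10 (Zone I, w=55) cum 100  ← median
  x=13 (Zone IV, w=50) cum 150
  x=14 (Zone II, w=20) cum 170
⇒ x* = 10
y-coordinate, sorted with cumulative weight:
  y=1 (Zone II, w=20) cum 20
  y=2 (Zone V, w=5) cum 25
  y=4 (Zone IV, w=50) cum 75
  y=11 (Zone III, w=40) cum 115  ← median
  y=15 (Zone I, w=55) cum 170
⇒ y* = 11

(10, 11)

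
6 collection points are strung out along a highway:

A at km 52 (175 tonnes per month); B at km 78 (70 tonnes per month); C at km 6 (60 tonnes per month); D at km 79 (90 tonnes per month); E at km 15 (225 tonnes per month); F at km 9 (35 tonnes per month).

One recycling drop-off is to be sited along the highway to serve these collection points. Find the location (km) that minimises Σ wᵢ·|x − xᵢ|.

x = 52

For a sum of weighted absolute distances on a line, the optimum is the weighted median (not the mean). Total weight W = 655; half-weight = 327.5.
Sort by position and accumulate weight:
  km 6 (C, w=60) → cum 60
  km 9 (F, w=35) → cum 95
  km 15 (E, w=225) → cum 320
  km 52 (A, w=175) → cum 495  ≥ 327.5 → median here
  km 78 (B, w=70) → cum 565
  km 79 (D, w=90) → cum 655
Optimal location: km 52.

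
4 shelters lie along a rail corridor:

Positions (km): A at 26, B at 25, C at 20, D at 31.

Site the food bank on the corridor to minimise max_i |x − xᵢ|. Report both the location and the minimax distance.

The 1-center on a line is the midpoint of the two extreme points: leftmost at 20, rightmost at 31.
Optimal location = (20 + 31)/2 = 25.5; maximum distance = (31 − 20)/2 = 5.5.

location 25.5, max distance 5.5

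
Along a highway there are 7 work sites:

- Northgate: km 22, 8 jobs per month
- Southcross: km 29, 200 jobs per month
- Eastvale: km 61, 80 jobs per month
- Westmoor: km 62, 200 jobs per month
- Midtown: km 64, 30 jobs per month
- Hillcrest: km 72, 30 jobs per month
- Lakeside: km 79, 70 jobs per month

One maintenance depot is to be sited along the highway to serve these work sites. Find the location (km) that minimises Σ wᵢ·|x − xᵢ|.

x = 62

For a sum of weighted absolute distances on a line, the optimum is the weighted median (not the mean). Total weight W = 618; half-weight = 309.
Sort by position and accumulate weight:
  km 22 (Northgate, w=8) → cum 8
  km 29 (Southcross, w=200) → cum 208
  km 61 (Eastvale, w=80) → cum 288
  km 62 (Westmoor, w=200) → cum 488  ≥ 309 → median here
  km 64 (Midtown, w=30) → cum 518
  km 72 (Hillcrest, w=30) → cum 548
  km 79 (Lakeside, w=70) → cum 618
Optimal location: km 62.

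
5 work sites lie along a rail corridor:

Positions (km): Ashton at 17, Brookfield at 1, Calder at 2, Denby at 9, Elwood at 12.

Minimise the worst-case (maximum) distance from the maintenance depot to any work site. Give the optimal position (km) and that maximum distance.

The 1-center on a line is the midpoint of the two extreme points: leftmost at 1, rightmost at 17.
Optimal location = (1 + 17)/2 = 9; maximum distance = (17 − 1)/2 = 8.

location 9, max distance 8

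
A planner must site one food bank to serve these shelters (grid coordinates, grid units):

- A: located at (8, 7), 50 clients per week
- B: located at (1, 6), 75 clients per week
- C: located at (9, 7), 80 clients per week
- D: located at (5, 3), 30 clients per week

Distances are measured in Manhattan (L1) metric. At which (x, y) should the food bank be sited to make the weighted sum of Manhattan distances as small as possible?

Manhattan distance separates: Σwᵢ(|x−xᵢ|+|y−yᵢ|) = Σwᵢ|x−xᵢ| + Σwᵢ|y−yᵢ|, so x and y are optimised independently as 1-D weighted medians.
Total weight W = 235; half = 117.5.
x-coordinate, sorted with cumulative weight:
  x=1 (B, w=75) cum 75
  x=5 (D, w=30) cum 105
  x=8 (A, w=50) cum 155  ← median
  x=9 (C, w=80) cum 235
⇒ x* = 8
y-coordinate, sorted with cumulative weight:
  y=3 (D, w=30) cum 30
  y=6 (B, w=75) cum 105
  y=7 (A, w=50) cum 155  ← median
  y=7 (C, w=80) cum 235
⇒ y* = 7

(8, 7)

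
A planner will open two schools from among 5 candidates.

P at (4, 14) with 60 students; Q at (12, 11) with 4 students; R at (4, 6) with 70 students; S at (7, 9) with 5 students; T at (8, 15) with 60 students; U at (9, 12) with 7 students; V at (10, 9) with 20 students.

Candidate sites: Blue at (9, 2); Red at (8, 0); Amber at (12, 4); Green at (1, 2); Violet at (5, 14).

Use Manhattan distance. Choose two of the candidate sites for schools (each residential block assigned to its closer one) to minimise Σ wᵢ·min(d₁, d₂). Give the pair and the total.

Evaluate every pair (each demand assigned to the nearer of the two):
  {Green, Violet}: total = 1107
  {Amber, Violet}: total = 1175
  {Blue, Violet}: total = 1207
  {Red, Violet}: total = 1247
  {Blue, Green}: total = 2553
  {Amber, Green}: total = 2585
  {Red, Green}: total = 2711
  {Blue, Amber}: total = 2773
  {Blue, Red}: total = 2813
  {Red, Amber}: total = 2975
Best pair: {Green, Violet} with total 1107.

{Green, Violet}, total 1107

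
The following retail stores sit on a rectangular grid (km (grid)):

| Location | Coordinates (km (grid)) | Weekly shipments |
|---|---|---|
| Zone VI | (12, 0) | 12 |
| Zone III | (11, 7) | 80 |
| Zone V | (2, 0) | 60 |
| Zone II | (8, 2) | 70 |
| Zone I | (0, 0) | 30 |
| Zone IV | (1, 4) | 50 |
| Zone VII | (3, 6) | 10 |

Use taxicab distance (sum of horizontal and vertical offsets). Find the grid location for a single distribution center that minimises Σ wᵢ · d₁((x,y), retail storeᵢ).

(8, 2)

Manhattan distance separates: Σwᵢ(|x−xᵢ|+|y−yᵢ|) = Σwᵢ|x−xᵢ| + Σwᵢ|y−yᵢ|, so x and y are optimised independently as 1-D weighted medians.
Total weight W = 312; half = 156.
x-coordinate, sorted with cumulative weight:
  x=0 (Zone I, w=30) cum 30
  x=1 (Zone IV, w=50) cum 80
  x=2 (Zone V, w=60) cum 140
  x=3 (Zone VII, w=10) cum 150
  x=8 (Zone II, w=70) cum 220  ← median
  x=11 (Zone III, w=80) cum 300
  x=12 (Zone VI, w=12) cum 312
⇒ x* = 8
y-coordinate, sorted with cumulative weight:
  y=0 (Zone VI, w=12) cum 12
  y=0 (Zone V, w=60) cum 72
  y=0 (Zone I, w=30) cum 102
  y=2 (Zone II, w=70) cum 172  ← median
  y=4 (Zone IV, w=50) cum 222
  y=6 (Zone VII, w=10) cum 232
  y=7 (Zone III, w=80) cum 312
⇒ y* = 2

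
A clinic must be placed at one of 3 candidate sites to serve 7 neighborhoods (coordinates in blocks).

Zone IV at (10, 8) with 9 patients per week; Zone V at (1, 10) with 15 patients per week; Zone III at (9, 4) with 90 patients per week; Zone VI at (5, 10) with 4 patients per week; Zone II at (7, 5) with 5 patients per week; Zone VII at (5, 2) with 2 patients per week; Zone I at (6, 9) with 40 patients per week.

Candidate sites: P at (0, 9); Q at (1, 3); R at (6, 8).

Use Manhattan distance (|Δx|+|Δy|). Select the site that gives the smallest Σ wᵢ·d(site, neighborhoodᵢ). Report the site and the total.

R, total 857 blocks

Total weighted distance at each candidate:
  P (0, 9): total = 1732
  Q (1, 3): total = 1575
  R (6, 8): total = 857
Minimum is at R with total 857 blocks.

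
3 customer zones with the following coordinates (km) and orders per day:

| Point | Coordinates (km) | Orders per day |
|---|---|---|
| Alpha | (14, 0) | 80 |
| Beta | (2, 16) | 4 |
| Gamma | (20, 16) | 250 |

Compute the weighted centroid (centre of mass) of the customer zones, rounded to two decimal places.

(18.35, 12.17)

The minimiser of Σwᵢ‖p−pᵢ‖² is the weighted centroid p* = (Σwᵢpᵢ)/(Σwᵢ).
Σwᵢ = 334.
Σwᵢxᵢ = 80·14 + 4·2 + 250·20 = 6128.
Σwᵢyᵢ = 80·0 + 4·16 + 250·16 = 4064.
x* = 6128/334 = 18.35, y* = 4064/334 = 12.17.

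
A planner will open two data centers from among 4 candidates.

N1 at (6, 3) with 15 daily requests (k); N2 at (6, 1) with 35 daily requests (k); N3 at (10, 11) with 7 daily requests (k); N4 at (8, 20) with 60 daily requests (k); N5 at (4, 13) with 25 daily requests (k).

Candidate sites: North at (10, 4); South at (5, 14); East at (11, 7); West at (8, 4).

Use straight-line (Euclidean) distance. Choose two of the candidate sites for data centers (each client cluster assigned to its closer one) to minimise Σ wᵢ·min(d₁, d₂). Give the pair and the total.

{South, West}, total 638.4

Evaluate every pair (each demand assigned to the nearer of the two):
  {South, West}: total = 638.4
  {North, South}: total = 715.5
  {South, East}: total = 836.1
  {East, West}: total = 1219.6
  {North, East}: total = 1296.7
  {North, West}: total = 1415.0
Best pair: {South, West} with total 638.4.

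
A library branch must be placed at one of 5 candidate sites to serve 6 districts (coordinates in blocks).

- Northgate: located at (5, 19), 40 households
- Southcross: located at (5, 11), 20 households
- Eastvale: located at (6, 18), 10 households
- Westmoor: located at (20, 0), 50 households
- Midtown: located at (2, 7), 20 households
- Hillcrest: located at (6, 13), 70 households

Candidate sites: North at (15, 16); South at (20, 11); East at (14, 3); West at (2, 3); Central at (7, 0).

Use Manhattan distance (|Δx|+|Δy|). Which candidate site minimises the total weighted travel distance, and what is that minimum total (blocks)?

Total weighted distance at each candidate:
  North (15, 16): total = 3260
  South (20, 11): total = 3540
  East (14, 3): total = 3600
  West (2, 3): total = 3280
  Central (7, 0): total = 3160
Minimum is at Central with total 3160 blocks.

Central, total 3160 blocks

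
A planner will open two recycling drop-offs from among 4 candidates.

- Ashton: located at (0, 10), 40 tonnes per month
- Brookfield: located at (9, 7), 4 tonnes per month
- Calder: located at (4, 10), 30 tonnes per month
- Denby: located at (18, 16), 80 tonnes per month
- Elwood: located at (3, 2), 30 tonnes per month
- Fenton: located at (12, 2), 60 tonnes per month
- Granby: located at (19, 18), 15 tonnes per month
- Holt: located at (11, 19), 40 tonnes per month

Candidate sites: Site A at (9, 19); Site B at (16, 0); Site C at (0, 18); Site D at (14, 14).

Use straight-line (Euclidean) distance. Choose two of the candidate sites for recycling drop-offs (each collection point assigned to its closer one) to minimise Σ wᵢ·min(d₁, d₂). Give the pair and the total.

Evaluate every pair (each demand assigned to the nearer of the two):
  {Site B, Site D}: total = 2289.9
  {Site A, Site B}: total = 2510.2
  {Site C, Site D}: total = 2528.1
  {Site A, Site D}: total = 2604.5
  {Site A, Site C}: total = 3150.1
  {Site B, Site C}: total = 3296.3
Best pair: {Site B, Site D} with total 2289.9.

{Site B, Site D}, total 2289.9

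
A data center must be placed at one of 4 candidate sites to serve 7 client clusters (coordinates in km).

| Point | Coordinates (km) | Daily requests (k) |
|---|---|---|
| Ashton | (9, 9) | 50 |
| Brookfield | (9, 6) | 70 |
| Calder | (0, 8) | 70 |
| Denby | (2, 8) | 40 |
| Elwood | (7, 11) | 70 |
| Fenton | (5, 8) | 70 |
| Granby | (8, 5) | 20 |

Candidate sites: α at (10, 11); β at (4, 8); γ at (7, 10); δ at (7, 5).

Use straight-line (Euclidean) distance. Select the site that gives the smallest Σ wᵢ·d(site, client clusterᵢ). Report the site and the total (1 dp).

β, total 1458.9 km

Total weighted distance at each candidate:
  α (10, 11): total = 2286.0
  β (4, 8): total = 1458.9
  γ (7, 10): total = 1519.8
  δ (7, 5): total = 1838.9
Minimum is at β with total 1458.9 km.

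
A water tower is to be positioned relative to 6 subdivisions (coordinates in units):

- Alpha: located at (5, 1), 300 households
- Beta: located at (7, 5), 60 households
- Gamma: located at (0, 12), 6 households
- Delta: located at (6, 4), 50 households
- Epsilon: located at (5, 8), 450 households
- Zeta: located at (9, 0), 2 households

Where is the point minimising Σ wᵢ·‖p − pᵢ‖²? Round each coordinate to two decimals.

The minimiser of Σwᵢ‖p−pᵢ‖² is the weighted centroid p* = (Σwᵢpᵢ)/(Σwᵢ).
Σwᵢ = 868.
Σwᵢxᵢ = 300·5 + 60·7 + 6·0 + 50·6 + 450·5 + 2·9 = 4488.
Σwᵢyᵢ = 300·1 + 60·5 + 6·12 + 50·4 + 450·8 + 2·0 = 4472.
x* = 4488/868 = 5.17, y* = 4472/868 = 5.15.

(5.17, 5.15)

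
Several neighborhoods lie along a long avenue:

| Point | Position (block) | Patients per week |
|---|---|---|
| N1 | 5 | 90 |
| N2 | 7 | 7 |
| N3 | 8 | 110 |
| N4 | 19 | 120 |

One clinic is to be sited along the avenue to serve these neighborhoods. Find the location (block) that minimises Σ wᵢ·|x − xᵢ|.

For a sum of weighted absolute distances on a line, the optimum is the weighted median (not the mean). Total weight W = 327; half-weight = 163.5.
Sort by position and accumulate weight:
  block 5 (N1, w=90) → cum 90
  block 7 (N2, w=7) → cum 97
  block 8 (N3, w=110) → cum 207  ≥ 163.5 → median here
  block 19 (N4, w=120) → cum 327
Optimal location: block 8.

x = 8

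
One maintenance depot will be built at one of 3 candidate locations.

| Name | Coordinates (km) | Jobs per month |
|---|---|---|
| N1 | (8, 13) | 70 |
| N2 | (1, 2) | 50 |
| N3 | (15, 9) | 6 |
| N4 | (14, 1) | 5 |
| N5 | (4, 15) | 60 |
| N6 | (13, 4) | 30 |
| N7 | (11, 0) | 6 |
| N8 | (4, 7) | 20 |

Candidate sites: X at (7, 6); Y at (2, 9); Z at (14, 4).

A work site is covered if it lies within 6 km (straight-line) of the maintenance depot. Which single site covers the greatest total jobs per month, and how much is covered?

Z, covering 47

Coverage radius r = 6 km; a point is covered iff (Δx)²+(Δy)² ≤ 6² = 36.
  X (7, 6): covers {N8} → 20
  Y (2, 9): covers {N8} → 20
  Z (14, 4): covers {N3, N4, N6, N7} → 47
Maximum coverage at Z: 47 jobs per month.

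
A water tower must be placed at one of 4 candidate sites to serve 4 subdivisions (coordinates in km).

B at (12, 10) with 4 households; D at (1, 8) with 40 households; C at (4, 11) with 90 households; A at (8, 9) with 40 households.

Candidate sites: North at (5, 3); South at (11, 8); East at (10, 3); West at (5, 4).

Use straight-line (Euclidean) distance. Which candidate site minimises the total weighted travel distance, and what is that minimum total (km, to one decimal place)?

Total weighted distance at each candidate:
  North (5, 3): total = 1289.7
  South (11, 8): total = 1220.9
  East (10, 3): total = 1593.9
  West (5, 4): total = 1132.8
Minimum is at West with total 1132.8 km.

West, total 1132.8 km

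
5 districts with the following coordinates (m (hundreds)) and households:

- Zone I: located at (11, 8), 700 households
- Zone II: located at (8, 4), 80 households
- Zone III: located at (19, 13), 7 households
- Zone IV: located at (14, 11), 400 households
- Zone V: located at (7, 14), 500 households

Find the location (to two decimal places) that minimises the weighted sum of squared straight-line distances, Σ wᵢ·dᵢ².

(10.42, 10.32)

The minimiser of Σwᵢ‖p−pᵢ‖² is the weighted centroid p* = (Σwᵢpᵢ)/(Σwᵢ).
Σwᵢ = 1687.
Σwᵢxᵢ = 700·11 + 80·8 + 7·19 + 400·14 + 500·7 = 17573.
Σwᵢyᵢ = 700·8 + 80·4 + 7·13 + 400·11 + 500·14 = 17411.
x* = 17573/1687 = 10.42, y* = 17411/1687 = 10.32.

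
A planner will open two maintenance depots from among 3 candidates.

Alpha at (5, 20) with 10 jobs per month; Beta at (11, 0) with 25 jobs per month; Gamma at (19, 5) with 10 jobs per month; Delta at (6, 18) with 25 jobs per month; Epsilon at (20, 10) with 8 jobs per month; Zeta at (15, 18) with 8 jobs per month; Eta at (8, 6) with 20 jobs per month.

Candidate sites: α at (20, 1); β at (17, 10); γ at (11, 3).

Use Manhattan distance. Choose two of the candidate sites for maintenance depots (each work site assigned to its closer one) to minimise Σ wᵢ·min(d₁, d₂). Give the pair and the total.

Evaluate every pair (each demand assigned to the nearer of the two):
  {β, γ}: total = 1064
  {α, γ}: total = 1199
  {α, β}: total = 1359
Best pair: {β, γ} with total 1064.

{β, γ}, total 1064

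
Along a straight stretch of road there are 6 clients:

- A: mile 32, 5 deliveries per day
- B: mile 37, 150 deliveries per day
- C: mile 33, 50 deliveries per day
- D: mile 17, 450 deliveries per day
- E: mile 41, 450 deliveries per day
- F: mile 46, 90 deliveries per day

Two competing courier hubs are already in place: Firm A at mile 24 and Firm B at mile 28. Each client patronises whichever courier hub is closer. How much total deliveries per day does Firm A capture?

The indifferent point is the midpoint (24+28)/2 = 26; clients left of it (closer to Firm A at 24) go to Firm A, those right go to Firm B.
  D at 17 (w=450) → Firm A
  A at 32 (w=5) → Firm B
  C at 33 (w=50) → Firm B
  B at 37 (w=150) → Firm B
  E at 41 (w=450) → Firm B
  F at 46 (w=90) → Firm B
Firm A captures 450; Firm B captures 745.

450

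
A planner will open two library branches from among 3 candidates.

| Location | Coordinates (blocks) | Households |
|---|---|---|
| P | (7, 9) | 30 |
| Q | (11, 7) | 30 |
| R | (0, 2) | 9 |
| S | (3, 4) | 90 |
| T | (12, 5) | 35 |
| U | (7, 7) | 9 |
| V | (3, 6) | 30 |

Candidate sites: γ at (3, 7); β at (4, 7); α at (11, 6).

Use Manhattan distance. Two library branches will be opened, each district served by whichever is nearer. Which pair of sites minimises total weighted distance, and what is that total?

Evaluate every pair (each demand assigned to the nearer of the two):
  {γ, α}: total = 688
  {β, α}: total = 778
  {γ, β}: total = 1109
Best pair: {γ, α} with total 688.

{γ, α}, total 688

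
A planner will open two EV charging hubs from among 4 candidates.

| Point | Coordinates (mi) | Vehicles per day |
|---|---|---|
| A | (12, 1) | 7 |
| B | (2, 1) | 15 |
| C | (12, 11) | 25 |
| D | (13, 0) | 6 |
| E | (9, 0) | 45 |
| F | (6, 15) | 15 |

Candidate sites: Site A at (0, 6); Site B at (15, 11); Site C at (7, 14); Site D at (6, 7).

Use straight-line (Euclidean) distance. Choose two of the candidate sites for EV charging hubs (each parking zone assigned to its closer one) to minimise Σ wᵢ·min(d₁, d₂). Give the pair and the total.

Evaluate every pair (each demand assigned to the nearer of the two):
  {Site C, Site D}: total = 736.7
  {Site B, Site D}: total = 764.7
  {Site A, Site D}: total = 842.6
  {Site A, Site C}: total = 911.4
  {Site A, Site B}: total = 930.4
  {Site B, Site C}: total = 1009.2
Best pair: {Site C, Site D} with total 736.7.

{Site C, Site D}, total 736.7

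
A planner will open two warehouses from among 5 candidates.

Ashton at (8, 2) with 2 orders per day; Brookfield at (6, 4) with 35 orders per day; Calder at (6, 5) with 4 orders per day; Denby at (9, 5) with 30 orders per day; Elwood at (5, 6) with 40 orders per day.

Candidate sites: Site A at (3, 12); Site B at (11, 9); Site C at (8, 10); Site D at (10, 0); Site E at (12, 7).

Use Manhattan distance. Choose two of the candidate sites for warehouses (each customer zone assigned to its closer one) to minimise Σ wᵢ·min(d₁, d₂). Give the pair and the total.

Evaluate every pair (each demand assigned to the nearer of the two):
  {Site C, Site E}: total = 754
  {Site C, Site D}: total = 776
  {Site A, Site C}: total = 784
  {Site B, Site C}: total = 784
  {Site D, Site E}: total = 790
  {Site A, Site D}: total = 824
  {Site A, Site E}: total = 835
  {Site B, Site E}: total = 835
  {Site B, Site D}: total = 864
  {Site A, Site B}: total = 906
Best pair: {Site C, Site E} with total 754.

{Site C, Site E}, total 754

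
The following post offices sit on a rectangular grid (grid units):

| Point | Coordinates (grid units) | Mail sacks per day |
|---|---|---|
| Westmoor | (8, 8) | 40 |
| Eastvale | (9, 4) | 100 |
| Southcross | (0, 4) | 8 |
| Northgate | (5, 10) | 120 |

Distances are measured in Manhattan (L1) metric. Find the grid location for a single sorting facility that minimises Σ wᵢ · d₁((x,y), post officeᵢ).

(8, 8)

Manhattan distance separates: Σwᵢ(|x−xᵢ|+|y−yᵢ|) = Σwᵢ|x−xᵢ| + Σwᵢ|y−yᵢ|, so x and y are optimised independently as 1-D weighted medians.
Total weight W = 268; half = 134.
x-coordinate, sorted with cumulative weight:
  x=0 (Southcross, w=8) cum 8
  x=5 (Northgate, w=120) cum 128
  x=8 (Westmoor, w=40) cum 168  ← median
  x=9 (Eastvale, w=100) cum 268
⇒ x* = 8
y-coordinate, sorted with cumulative weight:
  y=4 (Eastvale, w=100) cum 100
  y=4 (Southcross, w=8) cum 108
  y=8 (Westmoor, w=40) cum 148  ← median
  y=10 (Northgate, w=120) cum 268
⇒ y* = 8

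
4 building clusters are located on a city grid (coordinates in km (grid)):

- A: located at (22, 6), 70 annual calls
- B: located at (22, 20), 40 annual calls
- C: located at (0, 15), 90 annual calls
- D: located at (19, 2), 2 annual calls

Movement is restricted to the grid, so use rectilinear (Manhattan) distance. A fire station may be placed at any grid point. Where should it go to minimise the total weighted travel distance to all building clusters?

(22, 15)

Manhattan distance separates: Σwᵢ(|x−xᵢ|+|y−yᵢ|) = Σwᵢ|x−xᵢ| + Σwᵢ|y−yᵢ|, so x and y are optimised independently as 1-D weighted medians.
Total weight W = 202; half = 101.
x-coordinate, sorted with cumulative weight:
  x=0 (C, w=90) cum 90
  x=19 (D, w=2) cum 92
  x=22 (A, w=70) cum 162  ← median
  x=22 (B, w=40) cum 202
⇒ x* = 22
y-coordinate, sorted with cumulative weight:
  y=2 (D, w=2) cum 2
  y=6 (A, w=70) cum 72
  y=15 (C, w=90) cum 162  ← median
  y=20 (B, w=40) cum 202
⇒ y* = 15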